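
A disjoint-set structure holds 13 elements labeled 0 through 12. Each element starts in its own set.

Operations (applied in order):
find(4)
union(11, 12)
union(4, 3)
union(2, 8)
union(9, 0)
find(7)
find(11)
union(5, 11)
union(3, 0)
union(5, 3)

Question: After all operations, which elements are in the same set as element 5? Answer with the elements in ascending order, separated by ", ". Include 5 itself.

Step 1: find(4) -> no change; set of 4 is {4}
Step 2: union(11, 12) -> merged; set of 11 now {11, 12}
Step 3: union(4, 3) -> merged; set of 4 now {3, 4}
Step 4: union(2, 8) -> merged; set of 2 now {2, 8}
Step 5: union(9, 0) -> merged; set of 9 now {0, 9}
Step 6: find(7) -> no change; set of 7 is {7}
Step 7: find(11) -> no change; set of 11 is {11, 12}
Step 8: union(5, 11) -> merged; set of 5 now {5, 11, 12}
Step 9: union(3, 0) -> merged; set of 3 now {0, 3, 4, 9}
Step 10: union(5, 3) -> merged; set of 5 now {0, 3, 4, 5, 9, 11, 12}
Component of 5: {0, 3, 4, 5, 9, 11, 12}

Answer: 0, 3, 4, 5, 9, 11, 12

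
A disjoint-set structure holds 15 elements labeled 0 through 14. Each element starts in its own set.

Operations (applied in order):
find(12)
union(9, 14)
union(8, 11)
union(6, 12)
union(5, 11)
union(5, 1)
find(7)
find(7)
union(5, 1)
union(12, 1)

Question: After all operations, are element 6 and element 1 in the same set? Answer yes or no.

Step 1: find(12) -> no change; set of 12 is {12}
Step 2: union(9, 14) -> merged; set of 9 now {9, 14}
Step 3: union(8, 11) -> merged; set of 8 now {8, 11}
Step 4: union(6, 12) -> merged; set of 6 now {6, 12}
Step 5: union(5, 11) -> merged; set of 5 now {5, 8, 11}
Step 6: union(5, 1) -> merged; set of 5 now {1, 5, 8, 11}
Step 7: find(7) -> no change; set of 7 is {7}
Step 8: find(7) -> no change; set of 7 is {7}
Step 9: union(5, 1) -> already same set; set of 5 now {1, 5, 8, 11}
Step 10: union(12, 1) -> merged; set of 12 now {1, 5, 6, 8, 11, 12}
Set of 6: {1, 5, 6, 8, 11, 12}; 1 is a member.

Answer: yes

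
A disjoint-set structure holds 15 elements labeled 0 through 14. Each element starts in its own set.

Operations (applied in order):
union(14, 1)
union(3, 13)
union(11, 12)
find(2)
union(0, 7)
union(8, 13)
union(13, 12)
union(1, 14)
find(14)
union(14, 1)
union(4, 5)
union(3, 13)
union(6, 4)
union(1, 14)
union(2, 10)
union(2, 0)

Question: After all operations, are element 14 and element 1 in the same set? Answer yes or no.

Answer: yes

Derivation:
Step 1: union(14, 1) -> merged; set of 14 now {1, 14}
Step 2: union(3, 13) -> merged; set of 3 now {3, 13}
Step 3: union(11, 12) -> merged; set of 11 now {11, 12}
Step 4: find(2) -> no change; set of 2 is {2}
Step 5: union(0, 7) -> merged; set of 0 now {0, 7}
Step 6: union(8, 13) -> merged; set of 8 now {3, 8, 13}
Step 7: union(13, 12) -> merged; set of 13 now {3, 8, 11, 12, 13}
Step 8: union(1, 14) -> already same set; set of 1 now {1, 14}
Step 9: find(14) -> no change; set of 14 is {1, 14}
Step 10: union(14, 1) -> already same set; set of 14 now {1, 14}
Step 11: union(4, 5) -> merged; set of 4 now {4, 5}
Step 12: union(3, 13) -> already same set; set of 3 now {3, 8, 11, 12, 13}
Step 13: union(6, 4) -> merged; set of 6 now {4, 5, 6}
Step 14: union(1, 14) -> already same set; set of 1 now {1, 14}
Step 15: union(2, 10) -> merged; set of 2 now {2, 10}
Step 16: union(2, 0) -> merged; set of 2 now {0, 2, 7, 10}
Set of 14: {1, 14}; 1 is a member.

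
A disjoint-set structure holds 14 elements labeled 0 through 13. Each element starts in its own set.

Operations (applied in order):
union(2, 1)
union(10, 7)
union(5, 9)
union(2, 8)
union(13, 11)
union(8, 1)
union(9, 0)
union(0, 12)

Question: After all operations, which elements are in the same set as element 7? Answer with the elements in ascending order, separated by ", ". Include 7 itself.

Answer: 7, 10

Derivation:
Step 1: union(2, 1) -> merged; set of 2 now {1, 2}
Step 2: union(10, 7) -> merged; set of 10 now {7, 10}
Step 3: union(5, 9) -> merged; set of 5 now {5, 9}
Step 4: union(2, 8) -> merged; set of 2 now {1, 2, 8}
Step 5: union(13, 11) -> merged; set of 13 now {11, 13}
Step 6: union(8, 1) -> already same set; set of 8 now {1, 2, 8}
Step 7: union(9, 0) -> merged; set of 9 now {0, 5, 9}
Step 8: union(0, 12) -> merged; set of 0 now {0, 5, 9, 12}
Component of 7: {7, 10}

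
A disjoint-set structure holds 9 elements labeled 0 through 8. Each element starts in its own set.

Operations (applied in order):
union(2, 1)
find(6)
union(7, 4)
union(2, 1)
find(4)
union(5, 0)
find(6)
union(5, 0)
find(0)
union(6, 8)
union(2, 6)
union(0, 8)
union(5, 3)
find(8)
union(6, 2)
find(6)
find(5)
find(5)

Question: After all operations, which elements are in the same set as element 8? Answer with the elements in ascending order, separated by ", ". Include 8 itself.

Answer: 0, 1, 2, 3, 5, 6, 8

Derivation:
Step 1: union(2, 1) -> merged; set of 2 now {1, 2}
Step 2: find(6) -> no change; set of 6 is {6}
Step 3: union(7, 4) -> merged; set of 7 now {4, 7}
Step 4: union(2, 1) -> already same set; set of 2 now {1, 2}
Step 5: find(4) -> no change; set of 4 is {4, 7}
Step 6: union(5, 0) -> merged; set of 5 now {0, 5}
Step 7: find(6) -> no change; set of 6 is {6}
Step 8: union(5, 0) -> already same set; set of 5 now {0, 5}
Step 9: find(0) -> no change; set of 0 is {0, 5}
Step 10: union(6, 8) -> merged; set of 6 now {6, 8}
Step 11: union(2, 6) -> merged; set of 2 now {1, 2, 6, 8}
Step 12: union(0, 8) -> merged; set of 0 now {0, 1, 2, 5, 6, 8}
Step 13: union(5, 3) -> merged; set of 5 now {0, 1, 2, 3, 5, 6, 8}
Step 14: find(8) -> no change; set of 8 is {0, 1, 2, 3, 5, 6, 8}
Step 15: union(6, 2) -> already same set; set of 6 now {0, 1, 2, 3, 5, 6, 8}
Step 16: find(6) -> no change; set of 6 is {0, 1, 2, 3, 5, 6, 8}
Step 17: find(5) -> no change; set of 5 is {0, 1, 2, 3, 5, 6, 8}
Step 18: find(5) -> no change; set of 5 is {0, 1, 2, 3, 5, 6, 8}
Component of 8: {0, 1, 2, 3, 5, 6, 8}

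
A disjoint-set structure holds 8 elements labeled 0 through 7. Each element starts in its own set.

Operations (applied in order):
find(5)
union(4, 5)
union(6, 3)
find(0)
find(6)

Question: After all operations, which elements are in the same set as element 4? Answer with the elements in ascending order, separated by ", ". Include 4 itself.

Step 1: find(5) -> no change; set of 5 is {5}
Step 2: union(4, 5) -> merged; set of 4 now {4, 5}
Step 3: union(6, 3) -> merged; set of 6 now {3, 6}
Step 4: find(0) -> no change; set of 0 is {0}
Step 5: find(6) -> no change; set of 6 is {3, 6}
Component of 4: {4, 5}

Answer: 4, 5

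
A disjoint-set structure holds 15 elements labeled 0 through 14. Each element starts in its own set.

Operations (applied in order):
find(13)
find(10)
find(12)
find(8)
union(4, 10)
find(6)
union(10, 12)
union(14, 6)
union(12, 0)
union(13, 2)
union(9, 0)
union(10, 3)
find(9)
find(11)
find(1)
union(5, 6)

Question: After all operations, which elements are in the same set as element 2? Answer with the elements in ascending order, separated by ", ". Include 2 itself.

Step 1: find(13) -> no change; set of 13 is {13}
Step 2: find(10) -> no change; set of 10 is {10}
Step 3: find(12) -> no change; set of 12 is {12}
Step 4: find(8) -> no change; set of 8 is {8}
Step 5: union(4, 10) -> merged; set of 4 now {4, 10}
Step 6: find(6) -> no change; set of 6 is {6}
Step 7: union(10, 12) -> merged; set of 10 now {4, 10, 12}
Step 8: union(14, 6) -> merged; set of 14 now {6, 14}
Step 9: union(12, 0) -> merged; set of 12 now {0, 4, 10, 12}
Step 10: union(13, 2) -> merged; set of 13 now {2, 13}
Step 11: union(9, 0) -> merged; set of 9 now {0, 4, 9, 10, 12}
Step 12: union(10, 3) -> merged; set of 10 now {0, 3, 4, 9, 10, 12}
Step 13: find(9) -> no change; set of 9 is {0, 3, 4, 9, 10, 12}
Step 14: find(11) -> no change; set of 11 is {11}
Step 15: find(1) -> no change; set of 1 is {1}
Step 16: union(5, 6) -> merged; set of 5 now {5, 6, 14}
Component of 2: {2, 13}

Answer: 2, 13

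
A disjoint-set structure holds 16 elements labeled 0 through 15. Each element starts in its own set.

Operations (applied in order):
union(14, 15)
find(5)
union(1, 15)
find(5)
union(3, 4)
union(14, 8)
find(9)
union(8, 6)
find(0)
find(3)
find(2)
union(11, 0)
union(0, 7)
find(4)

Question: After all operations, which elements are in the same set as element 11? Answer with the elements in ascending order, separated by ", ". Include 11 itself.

Step 1: union(14, 15) -> merged; set of 14 now {14, 15}
Step 2: find(5) -> no change; set of 5 is {5}
Step 3: union(1, 15) -> merged; set of 1 now {1, 14, 15}
Step 4: find(5) -> no change; set of 5 is {5}
Step 5: union(3, 4) -> merged; set of 3 now {3, 4}
Step 6: union(14, 8) -> merged; set of 14 now {1, 8, 14, 15}
Step 7: find(9) -> no change; set of 9 is {9}
Step 8: union(8, 6) -> merged; set of 8 now {1, 6, 8, 14, 15}
Step 9: find(0) -> no change; set of 0 is {0}
Step 10: find(3) -> no change; set of 3 is {3, 4}
Step 11: find(2) -> no change; set of 2 is {2}
Step 12: union(11, 0) -> merged; set of 11 now {0, 11}
Step 13: union(0, 7) -> merged; set of 0 now {0, 7, 11}
Step 14: find(4) -> no change; set of 4 is {3, 4}
Component of 11: {0, 7, 11}

Answer: 0, 7, 11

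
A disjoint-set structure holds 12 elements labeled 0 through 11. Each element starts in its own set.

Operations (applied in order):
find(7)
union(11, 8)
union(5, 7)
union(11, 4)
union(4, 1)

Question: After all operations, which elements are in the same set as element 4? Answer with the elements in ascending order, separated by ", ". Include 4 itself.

Answer: 1, 4, 8, 11

Derivation:
Step 1: find(7) -> no change; set of 7 is {7}
Step 2: union(11, 8) -> merged; set of 11 now {8, 11}
Step 3: union(5, 7) -> merged; set of 5 now {5, 7}
Step 4: union(11, 4) -> merged; set of 11 now {4, 8, 11}
Step 5: union(4, 1) -> merged; set of 4 now {1, 4, 8, 11}
Component of 4: {1, 4, 8, 11}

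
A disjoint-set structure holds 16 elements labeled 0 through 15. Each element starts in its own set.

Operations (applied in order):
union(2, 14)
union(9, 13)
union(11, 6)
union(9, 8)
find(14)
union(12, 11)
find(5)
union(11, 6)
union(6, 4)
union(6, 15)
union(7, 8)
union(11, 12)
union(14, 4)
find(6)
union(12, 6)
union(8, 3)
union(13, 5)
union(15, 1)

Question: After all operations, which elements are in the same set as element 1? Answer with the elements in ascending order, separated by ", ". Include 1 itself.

Answer: 1, 2, 4, 6, 11, 12, 14, 15

Derivation:
Step 1: union(2, 14) -> merged; set of 2 now {2, 14}
Step 2: union(9, 13) -> merged; set of 9 now {9, 13}
Step 3: union(11, 6) -> merged; set of 11 now {6, 11}
Step 4: union(9, 8) -> merged; set of 9 now {8, 9, 13}
Step 5: find(14) -> no change; set of 14 is {2, 14}
Step 6: union(12, 11) -> merged; set of 12 now {6, 11, 12}
Step 7: find(5) -> no change; set of 5 is {5}
Step 8: union(11, 6) -> already same set; set of 11 now {6, 11, 12}
Step 9: union(6, 4) -> merged; set of 6 now {4, 6, 11, 12}
Step 10: union(6, 15) -> merged; set of 6 now {4, 6, 11, 12, 15}
Step 11: union(7, 8) -> merged; set of 7 now {7, 8, 9, 13}
Step 12: union(11, 12) -> already same set; set of 11 now {4, 6, 11, 12, 15}
Step 13: union(14, 4) -> merged; set of 14 now {2, 4, 6, 11, 12, 14, 15}
Step 14: find(6) -> no change; set of 6 is {2, 4, 6, 11, 12, 14, 15}
Step 15: union(12, 6) -> already same set; set of 12 now {2, 4, 6, 11, 12, 14, 15}
Step 16: union(8, 3) -> merged; set of 8 now {3, 7, 8, 9, 13}
Step 17: union(13, 5) -> merged; set of 13 now {3, 5, 7, 8, 9, 13}
Step 18: union(15, 1) -> merged; set of 15 now {1, 2, 4, 6, 11, 12, 14, 15}
Component of 1: {1, 2, 4, 6, 11, 12, 14, 15}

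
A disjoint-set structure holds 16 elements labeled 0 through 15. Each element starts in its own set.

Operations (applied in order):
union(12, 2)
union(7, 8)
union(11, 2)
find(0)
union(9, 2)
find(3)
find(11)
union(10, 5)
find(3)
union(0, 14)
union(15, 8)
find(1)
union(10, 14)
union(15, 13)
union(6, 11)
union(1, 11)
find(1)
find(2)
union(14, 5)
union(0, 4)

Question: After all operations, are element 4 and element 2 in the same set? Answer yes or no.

Step 1: union(12, 2) -> merged; set of 12 now {2, 12}
Step 2: union(7, 8) -> merged; set of 7 now {7, 8}
Step 3: union(11, 2) -> merged; set of 11 now {2, 11, 12}
Step 4: find(0) -> no change; set of 0 is {0}
Step 5: union(9, 2) -> merged; set of 9 now {2, 9, 11, 12}
Step 6: find(3) -> no change; set of 3 is {3}
Step 7: find(11) -> no change; set of 11 is {2, 9, 11, 12}
Step 8: union(10, 5) -> merged; set of 10 now {5, 10}
Step 9: find(3) -> no change; set of 3 is {3}
Step 10: union(0, 14) -> merged; set of 0 now {0, 14}
Step 11: union(15, 8) -> merged; set of 15 now {7, 8, 15}
Step 12: find(1) -> no change; set of 1 is {1}
Step 13: union(10, 14) -> merged; set of 10 now {0, 5, 10, 14}
Step 14: union(15, 13) -> merged; set of 15 now {7, 8, 13, 15}
Step 15: union(6, 11) -> merged; set of 6 now {2, 6, 9, 11, 12}
Step 16: union(1, 11) -> merged; set of 1 now {1, 2, 6, 9, 11, 12}
Step 17: find(1) -> no change; set of 1 is {1, 2, 6, 9, 11, 12}
Step 18: find(2) -> no change; set of 2 is {1, 2, 6, 9, 11, 12}
Step 19: union(14, 5) -> already same set; set of 14 now {0, 5, 10, 14}
Step 20: union(0, 4) -> merged; set of 0 now {0, 4, 5, 10, 14}
Set of 4: {0, 4, 5, 10, 14}; 2 is not a member.

Answer: no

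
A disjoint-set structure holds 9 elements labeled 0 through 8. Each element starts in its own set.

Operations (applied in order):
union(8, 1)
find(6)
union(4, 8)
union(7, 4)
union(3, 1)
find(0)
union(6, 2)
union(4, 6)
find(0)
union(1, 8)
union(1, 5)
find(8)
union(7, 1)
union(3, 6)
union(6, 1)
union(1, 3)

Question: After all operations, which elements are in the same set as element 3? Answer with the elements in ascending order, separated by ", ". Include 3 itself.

Step 1: union(8, 1) -> merged; set of 8 now {1, 8}
Step 2: find(6) -> no change; set of 6 is {6}
Step 3: union(4, 8) -> merged; set of 4 now {1, 4, 8}
Step 4: union(7, 4) -> merged; set of 7 now {1, 4, 7, 8}
Step 5: union(3, 1) -> merged; set of 3 now {1, 3, 4, 7, 8}
Step 6: find(0) -> no change; set of 0 is {0}
Step 7: union(6, 2) -> merged; set of 6 now {2, 6}
Step 8: union(4, 6) -> merged; set of 4 now {1, 2, 3, 4, 6, 7, 8}
Step 9: find(0) -> no change; set of 0 is {0}
Step 10: union(1, 8) -> already same set; set of 1 now {1, 2, 3, 4, 6, 7, 8}
Step 11: union(1, 5) -> merged; set of 1 now {1, 2, 3, 4, 5, 6, 7, 8}
Step 12: find(8) -> no change; set of 8 is {1, 2, 3, 4, 5, 6, 7, 8}
Step 13: union(7, 1) -> already same set; set of 7 now {1, 2, 3, 4, 5, 6, 7, 8}
Step 14: union(3, 6) -> already same set; set of 3 now {1, 2, 3, 4, 5, 6, 7, 8}
Step 15: union(6, 1) -> already same set; set of 6 now {1, 2, 3, 4, 5, 6, 7, 8}
Step 16: union(1, 3) -> already same set; set of 1 now {1, 2, 3, 4, 5, 6, 7, 8}
Component of 3: {1, 2, 3, 4, 5, 6, 7, 8}

Answer: 1, 2, 3, 4, 5, 6, 7, 8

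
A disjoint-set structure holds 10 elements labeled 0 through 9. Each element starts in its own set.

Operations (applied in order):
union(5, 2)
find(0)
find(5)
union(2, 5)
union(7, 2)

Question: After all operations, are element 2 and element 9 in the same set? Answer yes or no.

Answer: no

Derivation:
Step 1: union(5, 2) -> merged; set of 5 now {2, 5}
Step 2: find(0) -> no change; set of 0 is {0}
Step 3: find(5) -> no change; set of 5 is {2, 5}
Step 4: union(2, 5) -> already same set; set of 2 now {2, 5}
Step 5: union(7, 2) -> merged; set of 7 now {2, 5, 7}
Set of 2: {2, 5, 7}; 9 is not a member.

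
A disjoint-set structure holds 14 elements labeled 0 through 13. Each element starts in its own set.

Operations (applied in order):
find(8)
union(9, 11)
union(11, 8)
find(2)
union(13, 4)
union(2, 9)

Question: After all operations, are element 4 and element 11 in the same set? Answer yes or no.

Answer: no

Derivation:
Step 1: find(8) -> no change; set of 8 is {8}
Step 2: union(9, 11) -> merged; set of 9 now {9, 11}
Step 3: union(11, 8) -> merged; set of 11 now {8, 9, 11}
Step 4: find(2) -> no change; set of 2 is {2}
Step 5: union(13, 4) -> merged; set of 13 now {4, 13}
Step 6: union(2, 9) -> merged; set of 2 now {2, 8, 9, 11}
Set of 4: {4, 13}; 11 is not a member.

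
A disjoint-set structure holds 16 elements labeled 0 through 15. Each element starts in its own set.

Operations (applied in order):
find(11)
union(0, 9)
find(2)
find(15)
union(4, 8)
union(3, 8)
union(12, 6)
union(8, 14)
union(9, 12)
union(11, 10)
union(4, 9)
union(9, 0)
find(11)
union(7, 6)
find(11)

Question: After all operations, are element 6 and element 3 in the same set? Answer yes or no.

Answer: yes

Derivation:
Step 1: find(11) -> no change; set of 11 is {11}
Step 2: union(0, 9) -> merged; set of 0 now {0, 9}
Step 3: find(2) -> no change; set of 2 is {2}
Step 4: find(15) -> no change; set of 15 is {15}
Step 5: union(4, 8) -> merged; set of 4 now {4, 8}
Step 6: union(3, 8) -> merged; set of 3 now {3, 4, 8}
Step 7: union(12, 6) -> merged; set of 12 now {6, 12}
Step 8: union(8, 14) -> merged; set of 8 now {3, 4, 8, 14}
Step 9: union(9, 12) -> merged; set of 9 now {0, 6, 9, 12}
Step 10: union(11, 10) -> merged; set of 11 now {10, 11}
Step 11: union(4, 9) -> merged; set of 4 now {0, 3, 4, 6, 8, 9, 12, 14}
Step 12: union(9, 0) -> already same set; set of 9 now {0, 3, 4, 6, 8, 9, 12, 14}
Step 13: find(11) -> no change; set of 11 is {10, 11}
Step 14: union(7, 6) -> merged; set of 7 now {0, 3, 4, 6, 7, 8, 9, 12, 14}
Step 15: find(11) -> no change; set of 11 is {10, 11}
Set of 6: {0, 3, 4, 6, 7, 8, 9, 12, 14}; 3 is a member.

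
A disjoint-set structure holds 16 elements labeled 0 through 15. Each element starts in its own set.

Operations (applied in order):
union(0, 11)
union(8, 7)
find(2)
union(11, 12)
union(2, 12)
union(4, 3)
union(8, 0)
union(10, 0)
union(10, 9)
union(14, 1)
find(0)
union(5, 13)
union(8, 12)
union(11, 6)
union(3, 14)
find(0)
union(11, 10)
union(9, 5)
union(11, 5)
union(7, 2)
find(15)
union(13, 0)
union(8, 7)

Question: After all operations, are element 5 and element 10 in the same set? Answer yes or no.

Answer: yes

Derivation:
Step 1: union(0, 11) -> merged; set of 0 now {0, 11}
Step 2: union(8, 7) -> merged; set of 8 now {7, 8}
Step 3: find(2) -> no change; set of 2 is {2}
Step 4: union(11, 12) -> merged; set of 11 now {0, 11, 12}
Step 5: union(2, 12) -> merged; set of 2 now {0, 2, 11, 12}
Step 6: union(4, 3) -> merged; set of 4 now {3, 4}
Step 7: union(8, 0) -> merged; set of 8 now {0, 2, 7, 8, 11, 12}
Step 8: union(10, 0) -> merged; set of 10 now {0, 2, 7, 8, 10, 11, 12}
Step 9: union(10, 9) -> merged; set of 10 now {0, 2, 7, 8, 9, 10, 11, 12}
Step 10: union(14, 1) -> merged; set of 14 now {1, 14}
Step 11: find(0) -> no change; set of 0 is {0, 2, 7, 8, 9, 10, 11, 12}
Step 12: union(5, 13) -> merged; set of 5 now {5, 13}
Step 13: union(8, 12) -> already same set; set of 8 now {0, 2, 7, 8, 9, 10, 11, 12}
Step 14: union(11, 6) -> merged; set of 11 now {0, 2, 6, 7, 8, 9, 10, 11, 12}
Step 15: union(3, 14) -> merged; set of 3 now {1, 3, 4, 14}
Step 16: find(0) -> no change; set of 0 is {0, 2, 6, 7, 8, 9, 10, 11, 12}
Step 17: union(11, 10) -> already same set; set of 11 now {0, 2, 6, 7, 8, 9, 10, 11, 12}
Step 18: union(9, 5) -> merged; set of 9 now {0, 2, 5, 6, 7, 8, 9, 10, 11, 12, 13}
Step 19: union(11, 5) -> already same set; set of 11 now {0, 2, 5, 6, 7, 8, 9, 10, 11, 12, 13}
Step 20: union(7, 2) -> already same set; set of 7 now {0, 2, 5, 6, 7, 8, 9, 10, 11, 12, 13}
Step 21: find(15) -> no change; set of 15 is {15}
Step 22: union(13, 0) -> already same set; set of 13 now {0, 2, 5, 6, 7, 8, 9, 10, 11, 12, 13}
Step 23: union(8, 7) -> already same set; set of 8 now {0, 2, 5, 6, 7, 8, 9, 10, 11, 12, 13}
Set of 5: {0, 2, 5, 6, 7, 8, 9, 10, 11, 12, 13}; 10 is a member.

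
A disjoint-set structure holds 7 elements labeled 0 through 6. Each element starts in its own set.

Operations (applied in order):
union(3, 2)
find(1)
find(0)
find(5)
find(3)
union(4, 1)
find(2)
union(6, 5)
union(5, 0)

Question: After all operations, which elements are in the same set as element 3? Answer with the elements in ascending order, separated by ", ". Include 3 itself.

Step 1: union(3, 2) -> merged; set of 3 now {2, 3}
Step 2: find(1) -> no change; set of 1 is {1}
Step 3: find(0) -> no change; set of 0 is {0}
Step 4: find(5) -> no change; set of 5 is {5}
Step 5: find(3) -> no change; set of 3 is {2, 3}
Step 6: union(4, 1) -> merged; set of 4 now {1, 4}
Step 7: find(2) -> no change; set of 2 is {2, 3}
Step 8: union(6, 5) -> merged; set of 6 now {5, 6}
Step 9: union(5, 0) -> merged; set of 5 now {0, 5, 6}
Component of 3: {2, 3}

Answer: 2, 3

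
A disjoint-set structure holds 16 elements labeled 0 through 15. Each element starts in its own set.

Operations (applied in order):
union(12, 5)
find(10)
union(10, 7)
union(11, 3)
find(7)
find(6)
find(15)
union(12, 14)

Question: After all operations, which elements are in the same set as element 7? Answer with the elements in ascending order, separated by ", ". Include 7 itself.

Step 1: union(12, 5) -> merged; set of 12 now {5, 12}
Step 2: find(10) -> no change; set of 10 is {10}
Step 3: union(10, 7) -> merged; set of 10 now {7, 10}
Step 4: union(11, 3) -> merged; set of 11 now {3, 11}
Step 5: find(7) -> no change; set of 7 is {7, 10}
Step 6: find(6) -> no change; set of 6 is {6}
Step 7: find(15) -> no change; set of 15 is {15}
Step 8: union(12, 14) -> merged; set of 12 now {5, 12, 14}
Component of 7: {7, 10}

Answer: 7, 10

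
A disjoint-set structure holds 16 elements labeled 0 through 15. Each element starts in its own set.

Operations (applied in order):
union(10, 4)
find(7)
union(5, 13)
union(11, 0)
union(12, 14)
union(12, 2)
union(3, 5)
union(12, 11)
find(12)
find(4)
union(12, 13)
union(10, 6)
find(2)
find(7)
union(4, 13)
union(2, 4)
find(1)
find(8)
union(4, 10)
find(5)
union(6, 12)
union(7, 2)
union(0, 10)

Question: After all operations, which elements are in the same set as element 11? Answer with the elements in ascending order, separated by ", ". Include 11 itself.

Step 1: union(10, 4) -> merged; set of 10 now {4, 10}
Step 2: find(7) -> no change; set of 7 is {7}
Step 3: union(5, 13) -> merged; set of 5 now {5, 13}
Step 4: union(11, 0) -> merged; set of 11 now {0, 11}
Step 5: union(12, 14) -> merged; set of 12 now {12, 14}
Step 6: union(12, 2) -> merged; set of 12 now {2, 12, 14}
Step 7: union(3, 5) -> merged; set of 3 now {3, 5, 13}
Step 8: union(12, 11) -> merged; set of 12 now {0, 2, 11, 12, 14}
Step 9: find(12) -> no change; set of 12 is {0, 2, 11, 12, 14}
Step 10: find(4) -> no change; set of 4 is {4, 10}
Step 11: union(12, 13) -> merged; set of 12 now {0, 2, 3, 5, 11, 12, 13, 14}
Step 12: union(10, 6) -> merged; set of 10 now {4, 6, 10}
Step 13: find(2) -> no change; set of 2 is {0, 2, 3, 5, 11, 12, 13, 14}
Step 14: find(7) -> no change; set of 7 is {7}
Step 15: union(4, 13) -> merged; set of 4 now {0, 2, 3, 4, 5, 6, 10, 11, 12, 13, 14}
Step 16: union(2, 4) -> already same set; set of 2 now {0, 2, 3, 4, 5, 6, 10, 11, 12, 13, 14}
Step 17: find(1) -> no change; set of 1 is {1}
Step 18: find(8) -> no change; set of 8 is {8}
Step 19: union(4, 10) -> already same set; set of 4 now {0, 2, 3, 4, 5, 6, 10, 11, 12, 13, 14}
Step 20: find(5) -> no change; set of 5 is {0, 2, 3, 4, 5, 6, 10, 11, 12, 13, 14}
Step 21: union(6, 12) -> already same set; set of 6 now {0, 2, 3, 4, 5, 6, 10, 11, 12, 13, 14}
Step 22: union(7, 2) -> merged; set of 7 now {0, 2, 3, 4, 5, 6, 7, 10, 11, 12, 13, 14}
Step 23: union(0, 10) -> already same set; set of 0 now {0, 2, 3, 4, 5, 6, 7, 10, 11, 12, 13, 14}
Component of 11: {0, 2, 3, 4, 5, 6, 7, 10, 11, 12, 13, 14}

Answer: 0, 2, 3, 4, 5, 6, 7, 10, 11, 12, 13, 14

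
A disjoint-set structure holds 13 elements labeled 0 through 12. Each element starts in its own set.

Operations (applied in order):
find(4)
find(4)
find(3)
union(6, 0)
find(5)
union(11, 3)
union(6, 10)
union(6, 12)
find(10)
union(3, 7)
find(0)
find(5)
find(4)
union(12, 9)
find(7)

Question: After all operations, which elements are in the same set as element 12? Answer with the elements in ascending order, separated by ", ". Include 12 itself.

Step 1: find(4) -> no change; set of 4 is {4}
Step 2: find(4) -> no change; set of 4 is {4}
Step 3: find(3) -> no change; set of 3 is {3}
Step 4: union(6, 0) -> merged; set of 6 now {0, 6}
Step 5: find(5) -> no change; set of 5 is {5}
Step 6: union(11, 3) -> merged; set of 11 now {3, 11}
Step 7: union(6, 10) -> merged; set of 6 now {0, 6, 10}
Step 8: union(6, 12) -> merged; set of 6 now {0, 6, 10, 12}
Step 9: find(10) -> no change; set of 10 is {0, 6, 10, 12}
Step 10: union(3, 7) -> merged; set of 3 now {3, 7, 11}
Step 11: find(0) -> no change; set of 0 is {0, 6, 10, 12}
Step 12: find(5) -> no change; set of 5 is {5}
Step 13: find(4) -> no change; set of 4 is {4}
Step 14: union(12, 9) -> merged; set of 12 now {0, 6, 9, 10, 12}
Step 15: find(7) -> no change; set of 7 is {3, 7, 11}
Component of 12: {0, 6, 9, 10, 12}

Answer: 0, 6, 9, 10, 12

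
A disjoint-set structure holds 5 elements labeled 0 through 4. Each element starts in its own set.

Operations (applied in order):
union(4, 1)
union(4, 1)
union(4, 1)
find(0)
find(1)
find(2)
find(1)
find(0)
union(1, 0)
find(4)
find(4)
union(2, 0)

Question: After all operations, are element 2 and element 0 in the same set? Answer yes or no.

Step 1: union(4, 1) -> merged; set of 4 now {1, 4}
Step 2: union(4, 1) -> already same set; set of 4 now {1, 4}
Step 3: union(4, 1) -> already same set; set of 4 now {1, 4}
Step 4: find(0) -> no change; set of 0 is {0}
Step 5: find(1) -> no change; set of 1 is {1, 4}
Step 6: find(2) -> no change; set of 2 is {2}
Step 7: find(1) -> no change; set of 1 is {1, 4}
Step 8: find(0) -> no change; set of 0 is {0}
Step 9: union(1, 0) -> merged; set of 1 now {0, 1, 4}
Step 10: find(4) -> no change; set of 4 is {0, 1, 4}
Step 11: find(4) -> no change; set of 4 is {0, 1, 4}
Step 12: union(2, 0) -> merged; set of 2 now {0, 1, 2, 4}
Set of 2: {0, 1, 2, 4}; 0 is a member.

Answer: yes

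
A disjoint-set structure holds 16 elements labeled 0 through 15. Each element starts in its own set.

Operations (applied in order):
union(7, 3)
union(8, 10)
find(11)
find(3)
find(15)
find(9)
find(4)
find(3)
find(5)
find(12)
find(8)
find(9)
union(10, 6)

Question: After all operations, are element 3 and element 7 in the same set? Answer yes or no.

Answer: yes

Derivation:
Step 1: union(7, 3) -> merged; set of 7 now {3, 7}
Step 2: union(8, 10) -> merged; set of 8 now {8, 10}
Step 3: find(11) -> no change; set of 11 is {11}
Step 4: find(3) -> no change; set of 3 is {3, 7}
Step 5: find(15) -> no change; set of 15 is {15}
Step 6: find(9) -> no change; set of 9 is {9}
Step 7: find(4) -> no change; set of 4 is {4}
Step 8: find(3) -> no change; set of 3 is {3, 7}
Step 9: find(5) -> no change; set of 5 is {5}
Step 10: find(12) -> no change; set of 12 is {12}
Step 11: find(8) -> no change; set of 8 is {8, 10}
Step 12: find(9) -> no change; set of 9 is {9}
Step 13: union(10, 6) -> merged; set of 10 now {6, 8, 10}
Set of 3: {3, 7}; 7 is a member.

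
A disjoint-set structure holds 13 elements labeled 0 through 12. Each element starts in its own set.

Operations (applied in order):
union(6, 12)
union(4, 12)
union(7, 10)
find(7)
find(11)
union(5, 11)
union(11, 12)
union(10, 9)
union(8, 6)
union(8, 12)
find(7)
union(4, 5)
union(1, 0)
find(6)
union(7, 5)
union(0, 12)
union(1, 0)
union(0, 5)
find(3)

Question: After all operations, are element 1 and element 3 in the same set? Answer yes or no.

Answer: no

Derivation:
Step 1: union(6, 12) -> merged; set of 6 now {6, 12}
Step 2: union(4, 12) -> merged; set of 4 now {4, 6, 12}
Step 3: union(7, 10) -> merged; set of 7 now {7, 10}
Step 4: find(7) -> no change; set of 7 is {7, 10}
Step 5: find(11) -> no change; set of 11 is {11}
Step 6: union(5, 11) -> merged; set of 5 now {5, 11}
Step 7: union(11, 12) -> merged; set of 11 now {4, 5, 6, 11, 12}
Step 8: union(10, 9) -> merged; set of 10 now {7, 9, 10}
Step 9: union(8, 6) -> merged; set of 8 now {4, 5, 6, 8, 11, 12}
Step 10: union(8, 12) -> already same set; set of 8 now {4, 5, 6, 8, 11, 12}
Step 11: find(7) -> no change; set of 7 is {7, 9, 10}
Step 12: union(4, 5) -> already same set; set of 4 now {4, 5, 6, 8, 11, 12}
Step 13: union(1, 0) -> merged; set of 1 now {0, 1}
Step 14: find(6) -> no change; set of 6 is {4, 5, 6, 8, 11, 12}
Step 15: union(7, 5) -> merged; set of 7 now {4, 5, 6, 7, 8, 9, 10, 11, 12}
Step 16: union(0, 12) -> merged; set of 0 now {0, 1, 4, 5, 6, 7, 8, 9, 10, 11, 12}
Step 17: union(1, 0) -> already same set; set of 1 now {0, 1, 4, 5, 6, 7, 8, 9, 10, 11, 12}
Step 18: union(0, 5) -> already same set; set of 0 now {0, 1, 4, 5, 6, 7, 8, 9, 10, 11, 12}
Step 19: find(3) -> no change; set of 3 is {3}
Set of 1: {0, 1, 4, 5, 6, 7, 8, 9, 10, 11, 12}; 3 is not a member.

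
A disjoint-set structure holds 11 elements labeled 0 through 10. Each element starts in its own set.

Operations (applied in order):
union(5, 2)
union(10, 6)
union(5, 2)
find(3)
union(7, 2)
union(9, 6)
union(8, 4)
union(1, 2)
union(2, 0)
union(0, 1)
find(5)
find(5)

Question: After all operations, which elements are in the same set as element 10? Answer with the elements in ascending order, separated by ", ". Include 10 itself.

Step 1: union(5, 2) -> merged; set of 5 now {2, 5}
Step 2: union(10, 6) -> merged; set of 10 now {6, 10}
Step 3: union(5, 2) -> already same set; set of 5 now {2, 5}
Step 4: find(3) -> no change; set of 3 is {3}
Step 5: union(7, 2) -> merged; set of 7 now {2, 5, 7}
Step 6: union(9, 6) -> merged; set of 9 now {6, 9, 10}
Step 7: union(8, 4) -> merged; set of 8 now {4, 8}
Step 8: union(1, 2) -> merged; set of 1 now {1, 2, 5, 7}
Step 9: union(2, 0) -> merged; set of 2 now {0, 1, 2, 5, 7}
Step 10: union(0, 1) -> already same set; set of 0 now {0, 1, 2, 5, 7}
Step 11: find(5) -> no change; set of 5 is {0, 1, 2, 5, 7}
Step 12: find(5) -> no change; set of 5 is {0, 1, 2, 5, 7}
Component of 10: {6, 9, 10}

Answer: 6, 9, 10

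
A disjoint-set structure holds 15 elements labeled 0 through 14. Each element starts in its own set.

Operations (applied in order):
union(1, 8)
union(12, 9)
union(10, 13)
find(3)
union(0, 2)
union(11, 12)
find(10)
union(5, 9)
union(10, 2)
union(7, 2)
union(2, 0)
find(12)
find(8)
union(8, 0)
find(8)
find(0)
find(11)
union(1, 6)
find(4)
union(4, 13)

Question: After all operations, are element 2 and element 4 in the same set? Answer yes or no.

Answer: yes

Derivation:
Step 1: union(1, 8) -> merged; set of 1 now {1, 8}
Step 2: union(12, 9) -> merged; set of 12 now {9, 12}
Step 3: union(10, 13) -> merged; set of 10 now {10, 13}
Step 4: find(3) -> no change; set of 3 is {3}
Step 5: union(0, 2) -> merged; set of 0 now {0, 2}
Step 6: union(11, 12) -> merged; set of 11 now {9, 11, 12}
Step 7: find(10) -> no change; set of 10 is {10, 13}
Step 8: union(5, 9) -> merged; set of 5 now {5, 9, 11, 12}
Step 9: union(10, 2) -> merged; set of 10 now {0, 2, 10, 13}
Step 10: union(7, 2) -> merged; set of 7 now {0, 2, 7, 10, 13}
Step 11: union(2, 0) -> already same set; set of 2 now {0, 2, 7, 10, 13}
Step 12: find(12) -> no change; set of 12 is {5, 9, 11, 12}
Step 13: find(8) -> no change; set of 8 is {1, 8}
Step 14: union(8, 0) -> merged; set of 8 now {0, 1, 2, 7, 8, 10, 13}
Step 15: find(8) -> no change; set of 8 is {0, 1, 2, 7, 8, 10, 13}
Step 16: find(0) -> no change; set of 0 is {0, 1, 2, 7, 8, 10, 13}
Step 17: find(11) -> no change; set of 11 is {5, 9, 11, 12}
Step 18: union(1, 6) -> merged; set of 1 now {0, 1, 2, 6, 7, 8, 10, 13}
Step 19: find(4) -> no change; set of 4 is {4}
Step 20: union(4, 13) -> merged; set of 4 now {0, 1, 2, 4, 6, 7, 8, 10, 13}
Set of 2: {0, 1, 2, 4, 6, 7, 8, 10, 13}; 4 is a member.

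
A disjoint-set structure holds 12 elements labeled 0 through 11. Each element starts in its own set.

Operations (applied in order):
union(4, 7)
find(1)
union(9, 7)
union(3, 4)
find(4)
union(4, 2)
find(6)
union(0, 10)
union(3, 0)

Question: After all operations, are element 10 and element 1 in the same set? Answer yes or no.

Step 1: union(4, 7) -> merged; set of 4 now {4, 7}
Step 2: find(1) -> no change; set of 1 is {1}
Step 3: union(9, 7) -> merged; set of 9 now {4, 7, 9}
Step 4: union(3, 4) -> merged; set of 3 now {3, 4, 7, 9}
Step 5: find(4) -> no change; set of 4 is {3, 4, 7, 9}
Step 6: union(4, 2) -> merged; set of 4 now {2, 3, 4, 7, 9}
Step 7: find(6) -> no change; set of 6 is {6}
Step 8: union(0, 10) -> merged; set of 0 now {0, 10}
Step 9: union(3, 0) -> merged; set of 3 now {0, 2, 3, 4, 7, 9, 10}
Set of 10: {0, 2, 3, 4, 7, 9, 10}; 1 is not a member.

Answer: no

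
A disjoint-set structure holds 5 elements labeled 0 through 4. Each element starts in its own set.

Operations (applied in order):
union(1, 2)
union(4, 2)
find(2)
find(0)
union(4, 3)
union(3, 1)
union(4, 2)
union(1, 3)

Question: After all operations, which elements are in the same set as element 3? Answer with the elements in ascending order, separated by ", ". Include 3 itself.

Step 1: union(1, 2) -> merged; set of 1 now {1, 2}
Step 2: union(4, 2) -> merged; set of 4 now {1, 2, 4}
Step 3: find(2) -> no change; set of 2 is {1, 2, 4}
Step 4: find(0) -> no change; set of 0 is {0}
Step 5: union(4, 3) -> merged; set of 4 now {1, 2, 3, 4}
Step 6: union(3, 1) -> already same set; set of 3 now {1, 2, 3, 4}
Step 7: union(4, 2) -> already same set; set of 4 now {1, 2, 3, 4}
Step 8: union(1, 3) -> already same set; set of 1 now {1, 2, 3, 4}
Component of 3: {1, 2, 3, 4}

Answer: 1, 2, 3, 4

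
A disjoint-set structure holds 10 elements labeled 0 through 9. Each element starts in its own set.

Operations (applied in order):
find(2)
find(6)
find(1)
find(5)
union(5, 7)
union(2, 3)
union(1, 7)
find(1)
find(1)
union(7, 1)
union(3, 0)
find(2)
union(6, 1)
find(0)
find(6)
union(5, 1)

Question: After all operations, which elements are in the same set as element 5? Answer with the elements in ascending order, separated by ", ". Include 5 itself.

Answer: 1, 5, 6, 7

Derivation:
Step 1: find(2) -> no change; set of 2 is {2}
Step 2: find(6) -> no change; set of 6 is {6}
Step 3: find(1) -> no change; set of 1 is {1}
Step 4: find(5) -> no change; set of 5 is {5}
Step 5: union(5, 7) -> merged; set of 5 now {5, 7}
Step 6: union(2, 3) -> merged; set of 2 now {2, 3}
Step 7: union(1, 7) -> merged; set of 1 now {1, 5, 7}
Step 8: find(1) -> no change; set of 1 is {1, 5, 7}
Step 9: find(1) -> no change; set of 1 is {1, 5, 7}
Step 10: union(7, 1) -> already same set; set of 7 now {1, 5, 7}
Step 11: union(3, 0) -> merged; set of 3 now {0, 2, 3}
Step 12: find(2) -> no change; set of 2 is {0, 2, 3}
Step 13: union(6, 1) -> merged; set of 6 now {1, 5, 6, 7}
Step 14: find(0) -> no change; set of 0 is {0, 2, 3}
Step 15: find(6) -> no change; set of 6 is {1, 5, 6, 7}
Step 16: union(5, 1) -> already same set; set of 5 now {1, 5, 6, 7}
Component of 5: {1, 5, 6, 7}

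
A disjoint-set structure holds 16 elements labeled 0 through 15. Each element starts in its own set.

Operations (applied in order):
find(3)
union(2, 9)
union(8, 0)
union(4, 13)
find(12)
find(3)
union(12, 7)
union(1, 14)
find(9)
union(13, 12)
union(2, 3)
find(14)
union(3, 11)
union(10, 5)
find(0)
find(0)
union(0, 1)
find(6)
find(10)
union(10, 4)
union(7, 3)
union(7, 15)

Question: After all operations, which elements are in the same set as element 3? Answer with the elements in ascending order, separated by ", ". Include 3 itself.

Step 1: find(3) -> no change; set of 3 is {3}
Step 2: union(2, 9) -> merged; set of 2 now {2, 9}
Step 3: union(8, 0) -> merged; set of 8 now {0, 8}
Step 4: union(4, 13) -> merged; set of 4 now {4, 13}
Step 5: find(12) -> no change; set of 12 is {12}
Step 6: find(3) -> no change; set of 3 is {3}
Step 7: union(12, 7) -> merged; set of 12 now {7, 12}
Step 8: union(1, 14) -> merged; set of 1 now {1, 14}
Step 9: find(9) -> no change; set of 9 is {2, 9}
Step 10: union(13, 12) -> merged; set of 13 now {4, 7, 12, 13}
Step 11: union(2, 3) -> merged; set of 2 now {2, 3, 9}
Step 12: find(14) -> no change; set of 14 is {1, 14}
Step 13: union(3, 11) -> merged; set of 3 now {2, 3, 9, 11}
Step 14: union(10, 5) -> merged; set of 10 now {5, 10}
Step 15: find(0) -> no change; set of 0 is {0, 8}
Step 16: find(0) -> no change; set of 0 is {0, 8}
Step 17: union(0, 1) -> merged; set of 0 now {0, 1, 8, 14}
Step 18: find(6) -> no change; set of 6 is {6}
Step 19: find(10) -> no change; set of 10 is {5, 10}
Step 20: union(10, 4) -> merged; set of 10 now {4, 5, 7, 10, 12, 13}
Step 21: union(7, 3) -> merged; set of 7 now {2, 3, 4, 5, 7, 9, 10, 11, 12, 13}
Step 22: union(7, 15) -> merged; set of 7 now {2, 3, 4, 5, 7, 9, 10, 11, 12, 13, 15}
Component of 3: {2, 3, 4, 5, 7, 9, 10, 11, 12, 13, 15}

Answer: 2, 3, 4, 5, 7, 9, 10, 11, 12, 13, 15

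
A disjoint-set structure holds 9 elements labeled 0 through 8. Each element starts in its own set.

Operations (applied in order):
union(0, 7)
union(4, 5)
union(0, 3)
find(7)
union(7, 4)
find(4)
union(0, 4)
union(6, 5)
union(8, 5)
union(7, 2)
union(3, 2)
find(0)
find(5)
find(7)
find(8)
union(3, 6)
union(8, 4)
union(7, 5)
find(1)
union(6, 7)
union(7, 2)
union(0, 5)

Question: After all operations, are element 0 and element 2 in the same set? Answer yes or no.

Answer: yes

Derivation:
Step 1: union(0, 7) -> merged; set of 0 now {0, 7}
Step 2: union(4, 5) -> merged; set of 4 now {4, 5}
Step 3: union(0, 3) -> merged; set of 0 now {0, 3, 7}
Step 4: find(7) -> no change; set of 7 is {0, 3, 7}
Step 5: union(7, 4) -> merged; set of 7 now {0, 3, 4, 5, 7}
Step 6: find(4) -> no change; set of 4 is {0, 3, 4, 5, 7}
Step 7: union(0, 4) -> already same set; set of 0 now {0, 3, 4, 5, 7}
Step 8: union(6, 5) -> merged; set of 6 now {0, 3, 4, 5, 6, 7}
Step 9: union(8, 5) -> merged; set of 8 now {0, 3, 4, 5, 6, 7, 8}
Step 10: union(7, 2) -> merged; set of 7 now {0, 2, 3, 4, 5, 6, 7, 8}
Step 11: union(3, 2) -> already same set; set of 3 now {0, 2, 3, 4, 5, 6, 7, 8}
Step 12: find(0) -> no change; set of 0 is {0, 2, 3, 4, 5, 6, 7, 8}
Step 13: find(5) -> no change; set of 5 is {0, 2, 3, 4, 5, 6, 7, 8}
Step 14: find(7) -> no change; set of 7 is {0, 2, 3, 4, 5, 6, 7, 8}
Step 15: find(8) -> no change; set of 8 is {0, 2, 3, 4, 5, 6, 7, 8}
Step 16: union(3, 6) -> already same set; set of 3 now {0, 2, 3, 4, 5, 6, 7, 8}
Step 17: union(8, 4) -> already same set; set of 8 now {0, 2, 3, 4, 5, 6, 7, 8}
Step 18: union(7, 5) -> already same set; set of 7 now {0, 2, 3, 4, 5, 6, 7, 8}
Step 19: find(1) -> no change; set of 1 is {1}
Step 20: union(6, 7) -> already same set; set of 6 now {0, 2, 3, 4, 5, 6, 7, 8}
Step 21: union(7, 2) -> already same set; set of 7 now {0, 2, 3, 4, 5, 6, 7, 8}
Step 22: union(0, 5) -> already same set; set of 0 now {0, 2, 3, 4, 5, 6, 7, 8}
Set of 0: {0, 2, 3, 4, 5, 6, 7, 8}; 2 is a member.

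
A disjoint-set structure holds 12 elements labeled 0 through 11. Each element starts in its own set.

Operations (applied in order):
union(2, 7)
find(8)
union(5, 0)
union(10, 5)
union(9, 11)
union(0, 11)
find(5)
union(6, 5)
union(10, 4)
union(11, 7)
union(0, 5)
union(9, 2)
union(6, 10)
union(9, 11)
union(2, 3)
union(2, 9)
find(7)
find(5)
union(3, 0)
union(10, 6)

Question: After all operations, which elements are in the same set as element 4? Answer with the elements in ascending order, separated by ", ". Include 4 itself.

Answer: 0, 2, 3, 4, 5, 6, 7, 9, 10, 11

Derivation:
Step 1: union(2, 7) -> merged; set of 2 now {2, 7}
Step 2: find(8) -> no change; set of 8 is {8}
Step 3: union(5, 0) -> merged; set of 5 now {0, 5}
Step 4: union(10, 5) -> merged; set of 10 now {0, 5, 10}
Step 5: union(9, 11) -> merged; set of 9 now {9, 11}
Step 6: union(0, 11) -> merged; set of 0 now {0, 5, 9, 10, 11}
Step 7: find(5) -> no change; set of 5 is {0, 5, 9, 10, 11}
Step 8: union(6, 5) -> merged; set of 6 now {0, 5, 6, 9, 10, 11}
Step 9: union(10, 4) -> merged; set of 10 now {0, 4, 5, 6, 9, 10, 11}
Step 10: union(11, 7) -> merged; set of 11 now {0, 2, 4, 5, 6, 7, 9, 10, 11}
Step 11: union(0, 5) -> already same set; set of 0 now {0, 2, 4, 5, 6, 7, 9, 10, 11}
Step 12: union(9, 2) -> already same set; set of 9 now {0, 2, 4, 5, 6, 7, 9, 10, 11}
Step 13: union(6, 10) -> already same set; set of 6 now {0, 2, 4, 5, 6, 7, 9, 10, 11}
Step 14: union(9, 11) -> already same set; set of 9 now {0, 2, 4, 5, 6, 7, 9, 10, 11}
Step 15: union(2, 3) -> merged; set of 2 now {0, 2, 3, 4, 5, 6, 7, 9, 10, 11}
Step 16: union(2, 9) -> already same set; set of 2 now {0, 2, 3, 4, 5, 6, 7, 9, 10, 11}
Step 17: find(7) -> no change; set of 7 is {0, 2, 3, 4, 5, 6, 7, 9, 10, 11}
Step 18: find(5) -> no change; set of 5 is {0, 2, 3, 4, 5, 6, 7, 9, 10, 11}
Step 19: union(3, 0) -> already same set; set of 3 now {0, 2, 3, 4, 5, 6, 7, 9, 10, 11}
Step 20: union(10, 6) -> already same set; set of 10 now {0, 2, 3, 4, 5, 6, 7, 9, 10, 11}
Component of 4: {0, 2, 3, 4, 5, 6, 7, 9, 10, 11}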